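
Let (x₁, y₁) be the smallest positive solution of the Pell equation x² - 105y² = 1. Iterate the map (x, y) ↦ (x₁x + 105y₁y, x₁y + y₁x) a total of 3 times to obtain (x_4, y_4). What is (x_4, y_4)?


Step 1: Find the fundamental solution (x₁, y₁) of x² - 105y² = 1.
  Expand √105 as a continued fraction. a₀ = ⌊√105⌋ = 10; iterate m_{k+1} = d_k·a_k − m_k, d_{k+1} = (105 − m_{k+1}²)/d_k, a_{k+1} = ⌊(a₀ + m_{k+1})/d_{k+1}⌋ (starting m₀ = 0, d₀ = 1), with convergents p_k = a_k·p_{k-1} + p_{k-2}, q_k = a_k·q_{k-1} + q_{k-2} (p₋₁ = 1, q₋₁ = 0):
  k = 0: a₀ = 10; p₀/q₀ = 10/1; p₀² − 105·q₀² = 100 − 105 = -5.
  k = 1: m = 10, d = 5, a = ⌊(10 + 10)/5⌋ = 4; p/q = (4·10 + 1)/(4·1 + 0) = 41/4; p² − 105·q² = 1681 − 1680 = 1.
  The first convergent with p² − 105·q² = 1 gives the fundamental solution (x₁, y₁) = (41, 4).
Step 2: Apply the recurrence (x_{n+1}, y_{n+1}) = (x₁x_n + 105y₁y_n, x₁y_n + y₁x_n) repeatedly.
  From (x_1, y_1) = (41, 4): x_2 = 41·41 + 105·4·4 = 3361; y_2 = 41·4 + 4·41 = 328.
  From (x_2, y_2) = (3361, 328): x_3 = 41·3361 + 105·4·328 = 275561; y_3 = 41·328 + 4·3361 = 26892.
  From (x_3, y_3) = (275561, 26892): x_4 = 41·275561 + 105·4·26892 = 22592641; y_4 = 41·26892 + 4·275561 = 2204816.
Step 3: Verify x_4² - 105·y_4² = 510427427354881 - 510427427354880 = 1 (should be 1). ✓

(x_1, y_1) = (41, 4); (x_4, y_4) = (22592641, 2204816).


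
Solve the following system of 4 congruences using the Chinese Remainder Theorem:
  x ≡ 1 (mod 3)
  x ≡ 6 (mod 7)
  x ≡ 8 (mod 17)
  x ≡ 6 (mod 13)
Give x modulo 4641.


Product of moduli M = 3 · 7 · 17 · 13 = 4641.
Merge one congruence at a time:
  Start: x ≡ 1 (mod 3).
  Combine with x ≡ 6 (mod 7); new modulus lcm = 21.
    Write x = 1 + 3·t and substitute into x ≡ 6 (mod 7): 3·t ≡ 6 − 1 = 5 (mod 7).
    The inverse of 3 mod 7 is 5 (since 3·5 = 15 = 2·7 + 1), so t ≡ 5·5 = 25 ≡ 4 (mod 7).
    Then x = 1 + 3·4 = 13, valid modulo lcm(3, 7) = 21: x ≡ 13 (mod 21).
  Combine with x ≡ 8 (mod 17); new modulus lcm = 357.
    Write x = 13 + 21·t and substitute into x ≡ 8 (mod 17): 21·t ≡ 8 − 13 = -5 (mod 17).
    Reduce coefficients mod 17: 4·t ≡ 12 (mod 17).
    The inverse of 4 mod 17 is 13 (since 4·13 = 52 = 3·17 + 1), so t ≡ 13·12 = 156 ≡ 3 (mod 17).
    Then x = 13 + 21·3 = 76, valid modulo lcm(21, 17) = 357: x ≡ 76 (mod 357).
  Combine with x ≡ 6 (mod 13); new modulus lcm = 4641.
    Write x = 76 + 357·t and substitute into x ≡ 6 (mod 13): 357·t ≡ 6 − 76 = -70 (mod 13).
    Reduce coefficients mod 13: 6·t ≡ 8 (mod 13).
    The inverse of 6 mod 13 is 11 (since 6·11 = 66 = 5·13 + 1), so t ≡ 11·8 = 88 ≡ 10 (mod 13).
    Then x = 76 + 357·10 = 3646, valid modulo lcm(357, 13) = 4641: x ≡ 3646 (mod 4641).
Verify against each original: 3646 mod 3 = 1, 3646 mod 7 = 6, 3646 mod 17 = 8, 3646 mod 13 = 6.

x ≡ 3646 (mod 4641).


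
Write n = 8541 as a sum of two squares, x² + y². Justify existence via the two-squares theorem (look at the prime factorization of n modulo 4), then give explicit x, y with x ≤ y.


Step 1: Factor n = 8541 = 3^2 · 13 · 73.
Step 2: Check the mod-4 condition on each prime factor: 3 ≡ 3 (mod 4), exponent 2 (must be even); 13 ≡ 1 (mod 4), exponent 1; 73 ≡ 1 (mod 4), exponent 1.
All primes ≡ 3 (mod 4) appear to even exponent (or don't appear), so by the two-squares theorem n IS expressible as a sum of two squares.
Step 3: Build a representation. Group n = k² · m with k = 3 and m = 13 · 73 = 949 (a product of primes ≡ 1 (mod 4)); a representation of m scales to one of n via (k·x)² + (k·y)² = k²(x² + y²). Each prime p ≡ 1 (mod 4) is itself a sum of two squares; find a² by testing p − a² for a perfect square:
  13: 13 − 1² = 12, 13 − 2² = 9 = 3² ⇒ 13 = 2² + 3².
  73: 73 − 1² = 72, 73 − 2² = 69, 73 − 3² = 64 = 8² ⇒ 73 = 3² + 8².
  Combine using the Brahmagupta–Fibonacci identity (a² + b²)(c² + d²) = (ac − bd)² + (ad + bc)² = (ac + bd)² + (ad − bc)²:
  13 · 73 = 949: from (2² + 3²)(3² + 8²), take (2·3 − 3·8, 2·8 + 3·3) = (6 − 24, 16 + 9) = (-18, 25); dropping signs (only squares matter) gives (18, 25); check 18² + 25² = 324 + 625 = 949 ✓.
  Scale by k = 3: (3·18, 3·25) = (54, 75).
Step 4: Order so x ≤ y and verify: 54² + 75² = 2916 + 5625 = 8541 = n. ✓

n = 8541 = 54² + 75² (one valid representation with x ≤ y).


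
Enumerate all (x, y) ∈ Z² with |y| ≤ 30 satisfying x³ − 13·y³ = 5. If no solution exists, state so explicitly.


The equation is x³ - 13y³ = 5. For fixed y, x³ = 13·y³ + 5, so a solution requires the RHS to be a perfect cube.
Strategy: iterate y from -30 to 30, compute RHS = 13·y³ + 5, and check whether it is a (positive or negative) perfect cube.
Check small values of y:
  y = 0: RHS = 5 is not a perfect cube.
  y = 1: RHS = 18 is not a perfect cube.
  y = -1: RHS = -8 = (-2)³ ⇒ x = -2 works.
  y = 2: RHS = 109 is not a perfect cube.
  y = -2: RHS = -99 is not a perfect cube.
  y = 3: RHS = 356 is not a perfect cube.
  y = -3: RHS = -346 is not a perfect cube.
Continuing the search up to |y| = 30 finds no further solutions beyond those listed.
Collected solutions: (-2, -1).

Solutions (with |y| ≤ 30): (-2, -1).


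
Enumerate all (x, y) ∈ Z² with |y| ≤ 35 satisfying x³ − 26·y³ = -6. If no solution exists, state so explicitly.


The equation is x³ - 26y³ = -6. For fixed y, x³ = 26·y³ − 6, so a solution requires the RHS to be a perfect cube.
Strategy: iterate y from -35 to 35, compute RHS = 26·y³ − 6, and check whether it is a (positive or negative) perfect cube.
Check small values of y:
  y = 0: RHS = -6 is not a perfect cube.
  y = 1: RHS = 20 is not a perfect cube.
  y = -1: RHS = -32 is not a perfect cube.
  y = 2: RHS = 202 is not a perfect cube.
  y = -2: RHS = -214 is not a perfect cube.
  y = 3: RHS = 696 is not a perfect cube.
  y = -3: RHS = -708 is not a perfect cube.
Continuing the search up to |y| = 35 finds no solutions either.
No (x, y) in the scanned range satisfies the equation.

No integer solutions with |y| ≤ 35.


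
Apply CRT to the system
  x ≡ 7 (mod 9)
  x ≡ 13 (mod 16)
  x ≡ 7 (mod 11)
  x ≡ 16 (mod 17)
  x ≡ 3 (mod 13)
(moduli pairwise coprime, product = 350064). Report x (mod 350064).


Product of moduli M = 9 · 16 · 11 · 17 · 13 = 350064.
Merge one congruence at a time:
  Start: x ≡ 7 (mod 9).
  Combine with x ≡ 13 (mod 16); new modulus lcm = 144.
    Write x = 7 + 9·t and substitute into x ≡ 13 (mod 16): 9·t ≡ 13 − 7 = 6 (mod 16).
    The inverse of 9 mod 16 is 9 (since 9·9 = 81 = 5·16 + 1), so t ≡ 9·6 = 54 ≡ 6 (mod 16).
    Then x = 7 + 9·6 = 61, valid modulo lcm(9, 16) = 144: x ≡ 61 (mod 144).
  Combine with x ≡ 7 (mod 11); new modulus lcm = 1584.
    Write x = 61 + 144·t and substitute into x ≡ 7 (mod 11): 144·t ≡ 7 − 61 = -54 (mod 11).
    Reduce coefficients mod 11: 1·t ≡ 1 (mod 11).
    So t ≡ 1 (mod 11).
    Then x = 61 + 144·1 = 205, valid modulo lcm(144, 11) = 1584: x ≡ 205 (mod 1584).
  Combine with x ≡ 16 (mod 17); new modulus lcm = 26928.
    Write x = 205 + 1584·t and substitute into x ≡ 16 (mod 17): 1584·t ≡ 16 − 205 = -189 (mod 17).
    Reduce coefficients mod 17: 3·t ≡ 15 (mod 17).
    The inverse of 3 mod 17 is 6 (since 3·6 = 18 = 1·17 + 1), so t ≡ 6·15 = 90 ≡ 5 (mod 17).
    Then x = 205 + 1584·5 = 8125, valid modulo lcm(1584, 17) = 26928: x ≡ 8125 (mod 26928).
  Combine with x ≡ 3 (mod 13); new modulus lcm = 350064.
    Write x = 8125 + 26928·t and substitute into x ≡ 3 (mod 13): 26928·t ≡ 3 − 8125 = -8122 (mod 13).
    Reduce coefficients mod 13: 5·t ≡ 3 (mod 13).
    The inverse of 5 mod 13 is 8 (since 5·8 = 40 = 3·13 + 1), so t ≡ 8·3 = 24 ≡ 11 (mod 13).
    Then x = 8125 + 26928·11 = 304333, valid modulo lcm(26928, 13) = 350064: x ≡ 304333 (mod 350064).
Verify against each original: 304333 mod 9 = 7, 304333 mod 16 = 13, 304333 mod 11 = 7, 304333 mod 17 = 16, 304333 mod 13 = 3.

x ≡ 304333 (mod 350064).


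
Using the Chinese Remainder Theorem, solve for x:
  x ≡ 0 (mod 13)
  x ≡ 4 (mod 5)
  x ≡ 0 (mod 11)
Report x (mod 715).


Moduli 13, 5, 11 are pairwise coprime; by CRT there is a unique solution modulo M = 13 · 5 · 11 = 715.
Solve pairwise, accumulating the modulus:
  Start with x ≡ 0 (mod 13).
  Combine with x ≡ 4 (mod 5): since gcd(13, 5) = 1, we get a unique residue mod 65.
    Write x = 0 + 13·t and substitute into x ≡ 4 (mod 5): 13·t ≡ 4 − 0 = 4 (mod 5).
    Reduce coefficients mod 5: 3·t ≡ 4 (mod 5).
    The inverse of 3 mod 5 is 2 (since 3·2 = 6 = 1·5 + 1), so t ≡ 2·4 = 8 ≡ 3 (mod 5).
    Then x = 0 + 13·3 = 39, valid modulo lcm(13, 5) = 65: x ≡ 39 (mod 65).
  Combine with x ≡ 0 (mod 11): since gcd(65, 11) = 1, we get a unique residue mod 715.
    Write x = 39 + 65·t and substitute into x ≡ 0 (mod 11): 65·t ≡ 0 − 39 = -39 (mod 11).
    Reduce coefficients mod 11: 10·t ≡ 5 (mod 11).
    The inverse of 10 mod 11 is 10 (since 10·10 = 100 = 9·11 + 1), so t ≡ 10·5 = 50 ≡ 6 (mod 11).
    Then x = 39 + 65·6 = 429, valid modulo lcm(65, 11) = 715: x ≡ 429 (mod 715).
Verify: 429 mod 13 = 0 ✓, 429 mod 5 = 4 ✓, 429 mod 11 = 0 ✓.

x ≡ 429 (mod 715).


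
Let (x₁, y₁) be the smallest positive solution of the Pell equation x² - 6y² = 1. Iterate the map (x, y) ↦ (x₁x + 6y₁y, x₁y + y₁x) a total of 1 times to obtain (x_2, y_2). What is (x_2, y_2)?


Step 1: Find the fundamental solution (x₁, y₁) of x² - 6y² = 1.
  Expand √6 as a continued fraction. a₀ = ⌊√6⌋ = 2; iterate m_{k+1} = d_k·a_k − m_k, d_{k+1} = (6 − m_{k+1}²)/d_k, a_{k+1} = ⌊(a₀ + m_{k+1})/d_{k+1}⌋ (starting m₀ = 0, d₀ = 1), with convergents p_k = a_k·p_{k-1} + p_{k-2}, q_k = a_k·q_{k-1} + q_{k-2} (p₋₁ = 1, q₋₁ = 0):
  k = 0: a₀ = 2; p₀/q₀ = 2/1; p₀² − 6·q₀² = 4 − 6 = -2.
  k = 1: m = 2, d = 2, a = ⌊(2 + 2)/2⌋ = 2; p/q = (2·2 + 1)/(2·1 + 0) = 5/2; p² − 6·q² = 25 − 24 = 1.
  The first convergent with p² − 6·q² = 1 gives the fundamental solution (x₁, y₁) = (5, 2).
Step 2: Apply the recurrence (x_{n+1}, y_{n+1}) = (x₁x_n + 6y₁y_n, x₁y_n + y₁x_n) repeatedly.
  From (x_1, y_1) = (5, 2): x_2 = 5·5 + 6·2·2 = 49; y_2 = 5·2 + 2·5 = 20.
Step 3: Verify x_2² - 6·y_2² = 2401 - 2400 = 1 (should be 1). ✓

(x_1, y_1) = (5, 2); (x_2, y_2) = (49, 20).


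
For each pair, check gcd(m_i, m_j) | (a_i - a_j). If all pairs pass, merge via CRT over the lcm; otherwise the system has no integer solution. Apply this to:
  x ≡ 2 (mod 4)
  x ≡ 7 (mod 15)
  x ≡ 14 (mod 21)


Moduli 4, 15, 21 are not pairwise coprime, so CRT works modulo lcm(m_i) when all pairwise compatibility conditions hold.
Pairwise compatibility: gcd(m_i, m_j) must divide a_i - a_j for every pair.
Merge one congruence at a time:
  Start: x ≡ 2 (mod 4).
  Combine with x ≡ 7 (mod 15): gcd(4, 15) = 1; 7 - 2 = 5, which IS divisible by 1, so compatible.
    Write x = 2 + 4·t and substitute into x ≡ 7 (mod 15): 4·t ≡ 7 − 2 = 5 (mod 15).
    The inverse of 4 mod 15 is 4 (since 4·4 = 16 = 1·15 + 1), so t ≡ 4·5 = 20 ≡ 5 (mod 15).
    Then x = 2 + 4·5 = 22, valid modulo lcm(4, 15) = 60: x ≡ 22 (mod 60).
  Combine with x ≡ 14 (mod 21): gcd(60, 21) = 3, and 14 - 22 = -8 is NOT divisible by 3.
    ⇒ system is inconsistent (no integer solution).

No solution (the system is inconsistent).


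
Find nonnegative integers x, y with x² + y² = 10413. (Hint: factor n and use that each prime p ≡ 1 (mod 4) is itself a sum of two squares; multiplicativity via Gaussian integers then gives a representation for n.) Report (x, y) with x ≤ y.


Step 1: Factor n = 10413 = 3^2 · 13 · 89.
Step 2: Check the mod-4 condition on each prime factor: 3 ≡ 3 (mod 4), exponent 2 (must be even); 13 ≡ 1 (mod 4), exponent 1; 89 ≡ 1 (mod 4), exponent 1.
All primes ≡ 3 (mod 4) appear to even exponent (or don't appear), so by the two-squares theorem n IS expressible as a sum of two squares.
Step 3: Build a representation. Group n = k² · m with k = 3 and m = 13 · 89 = 1157 (a product of primes ≡ 1 (mod 4)); a representation of m scales to one of n via (k·x)² + (k·y)² = k²(x² + y²). Each prime p ≡ 1 (mod 4) is itself a sum of two squares; find a² by testing p − a² for a perfect square:
  13: 13 − 1² = 12, 13 − 2² = 9 = 3² ⇒ 13 = 2² + 3².
  89: 89 − 1² = 88, 89 − 2² = 85, 89 − 3² = 80, 89 − 4² = 73, 89 − 5² = 64 = 8² ⇒ 89 = 5² + 8².
  Combine using the Brahmagupta–Fibonacci identity (a² + b²)(c² + d²) = (ac − bd)² + (ad + bc)² = (ac + bd)² + (ad − bc)²:
  13 · 89 = 1157: from (2² + 3²)(5² + 8²), take (2·5 − 3·8, 2·8 + 3·5) = (10 − 24, 16 + 15) = (-14, 31); dropping signs (only squares matter) gives (14, 31); check 14² + 31² = 196 + 961 = 1157 ✓.
  Scale by k = 3: (3·14, 3·31) = (42, 93).
Step 4: Order so x ≤ y and verify: 42² + 93² = 1764 + 8649 = 10413 = n. ✓

n = 10413 = 42² + 93² (one valid representation with x ≤ y).


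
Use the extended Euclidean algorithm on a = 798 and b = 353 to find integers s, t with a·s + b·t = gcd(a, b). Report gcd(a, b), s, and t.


Euclidean algorithm on (798, 353) — divide until remainder is 0:
  798 = 2 · 353 + 92
  353 = 3 · 92 + 77
  92 = 1 · 77 + 15
  77 = 5 · 15 + 2
  15 = 7 · 2 + 1
  2 = 2 · 1 + 0
gcd(798, 353) = 1.
Track Bezout coefficients alongside the remainders: start with r₀ = 798 = a·1 + b·0 (s = 1, t = 0) and r₁ = 353 = a·0 + b·1 (s = 0, t = 1); each new remainder r_{k+1} = r_{k-1} − q_k·r_k inherits s_{k+1} = s_{k-1} − q_k·s_k, t_{k+1} = t_{k-1} − q_k·t_k, so r_k = a·s_k + b·t_k at every step:
  q = 2: r = 92, s = 1 − 2·0 = 1, t = 0 − 2·1 = -2  (check: 798·1 + 353·(-2) = 92)
  q = 3: r = 77, s = 0 − 3·1 = -3, t = 1 − 3·(-2) = 7  (check: 798·(-3) + 353·7 = 77)
  q = 1: r = 15, s = 1 − 1·(-3) = 4, t = -2 − 1·7 = -9  (check: 798·4 + 353·(-9) = 15)
  q = 5: r = 2, s = -3 − 5·4 = -23, t = 7 − 5·(-9) = 52  (check: 798·(-23) + 353·52 = 2)
  q = 7: r = 1, s = 4 − 7·(-23) = 165, t = -9 − 7·52 = -373  (check: 798·165 + 353·(-373) = 1)
The row with r = 1 (the gcd) gives the Bezout coefficients s = 165, t = -373.
Result: 798 · (165) + 353 · (-373) = 1.

gcd(798, 353) = 1; s = 165, t = -373 (check: 798·165 + 353·(-373) = 1).


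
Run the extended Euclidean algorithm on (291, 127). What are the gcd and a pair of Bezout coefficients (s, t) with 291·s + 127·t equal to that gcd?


Euclidean algorithm on (291, 127) — divide until remainder is 0:
  291 = 2 · 127 + 37
  127 = 3 · 37 + 16
  37 = 2 · 16 + 5
  16 = 3 · 5 + 1
  5 = 5 · 1 + 0
gcd(291, 127) = 1.
Track Bezout coefficients alongside the remainders: start with r₀ = 291 = a·1 + b·0 (s = 1, t = 0) and r₁ = 127 = a·0 + b·1 (s = 0, t = 1); each new remainder r_{k+1} = r_{k-1} − q_k·r_k inherits s_{k+1} = s_{k-1} − q_k·s_k, t_{k+1} = t_{k-1} − q_k·t_k, so r_k = a·s_k + b·t_k at every step:
  q = 2: r = 37, s = 1 − 2·0 = 1, t = 0 − 2·1 = -2  (check: 291·1 + 127·(-2) = 37)
  q = 3: r = 16, s = 0 − 3·1 = -3, t = 1 − 3·(-2) = 7  (check: 291·(-3) + 127·7 = 16)
  q = 2: r = 5, s = 1 − 2·(-3) = 7, t = -2 − 2·7 = -16  (check: 291·7 + 127·(-16) = 5)
  q = 3: r = 1, s = -3 − 3·7 = -24, t = 7 − 3·(-16) = 55  (check: 291·(-24) + 127·55 = 1)
The row with r = 1 (the gcd) gives the Bezout coefficients s = -24, t = 55.
Result: 291 · (-24) + 127 · (55) = 1.

gcd(291, 127) = 1; s = -24, t = 55 (check: 291·(-24) + 127·55 = 1).


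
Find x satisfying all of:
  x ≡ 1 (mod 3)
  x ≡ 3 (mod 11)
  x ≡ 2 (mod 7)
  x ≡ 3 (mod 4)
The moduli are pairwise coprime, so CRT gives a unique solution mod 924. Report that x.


Product of moduli M = 3 · 11 · 7 · 4 = 924.
Merge one congruence at a time:
  Start: x ≡ 1 (mod 3).
  Combine with x ≡ 3 (mod 11); new modulus lcm = 33.
    Write x = 1 + 3·t and substitute into x ≡ 3 (mod 11): 3·t ≡ 3 − 1 = 2 (mod 11).
    The inverse of 3 mod 11 is 4 (since 3·4 = 12 = 1·11 + 1), so t ≡ 4·2 = 8 ≡ 8 (mod 11).
    Then x = 1 + 3·8 = 25, valid modulo lcm(3, 11) = 33: x ≡ 25 (mod 33).
  Combine with x ≡ 2 (mod 7); new modulus lcm = 231.
    Write x = 25 + 33·t and substitute into x ≡ 2 (mod 7): 33·t ≡ 2 − 25 = -23 (mod 7).
    Reduce coefficients mod 7: 5·t ≡ 5 (mod 7).
    The inverse of 5 mod 7 is 3 (since 5·3 = 15 = 2·7 + 1), so t ≡ 3·5 = 15 ≡ 1 (mod 7).
    Then x = 25 + 33·1 = 58, valid modulo lcm(33, 7) = 231: x ≡ 58 (mod 231).
  Combine with x ≡ 3 (mod 4); new modulus lcm = 924.
    Write x = 58 + 231·t and substitute into x ≡ 3 (mod 4): 231·t ≡ 3 − 58 = -55 (mod 4).
    Reduce coefficients mod 4: 3·t ≡ 1 (mod 4).
    The inverse of 3 mod 4 is 3 (since 3·3 = 9 = 2·4 + 1), so t ≡ 3·1 = 3 ≡ 3 (mod 4).
    Then x = 58 + 231·3 = 751, valid modulo lcm(231, 4) = 924: x ≡ 751 (mod 924).
Verify against each original: 751 mod 3 = 1, 751 mod 11 = 3, 751 mod 7 = 2, 751 mod 4 = 3.

x ≡ 751 (mod 924).


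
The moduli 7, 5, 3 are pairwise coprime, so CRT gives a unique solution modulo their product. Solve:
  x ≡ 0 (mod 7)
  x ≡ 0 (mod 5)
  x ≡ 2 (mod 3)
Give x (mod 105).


Moduli 7, 5, 3 are pairwise coprime; by CRT there is a unique solution modulo M = 7 · 5 · 3 = 105.
Solve pairwise, accumulating the modulus:
  Start with x ≡ 0 (mod 7).
  Combine with x ≡ 0 (mod 5): since gcd(7, 5) = 1, we get a unique residue mod 35.
    Write x = 0 + 7·t and substitute into x ≡ 0 (mod 5): 7·t ≡ 0 − 0 = 0 (mod 5).
    Reduce coefficients mod 5: 2·t ≡ 0 (mod 5).
    The inverse of 2 mod 5 is 3 (since 2·3 = 6 = 1·5 + 1), so t ≡ 3·0 = 0 ≡ 0 (mod 5).
    Then x = 0 + 7·0 = 0, valid modulo lcm(7, 5) = 35: x ≡ 0 (mod 35).
  Combine with x ≡ 2 (mod 3): since gcd(35, 3) = 1, we get a unique residue mod 105.
    Write x = 0 + 35·t and substitute into x ≡ 2 (mod 3): 35·t ≡ 2 − 0 = 2 (mod 3).
    Reduce coefficients mod 3: 2·t ≡ 2 (mod 3).
    The inverse of 2 mod 3 is 2 (since 2·2 = 4 = 1·3 + 1), so t ≡ 2·2 = 4 ≡ 1 (mod 3).
    Then x = 0 + 35·1 = 35, valid modulo lcm(35, 3) = 105: x ≡ 35 (mod 105).
Verify: 35 mod 7 = 0 ✓, 35 mod 5 = 0 ✓, 35 mod 3 = 2 ✓.

x ≡ 35 (mod 105).


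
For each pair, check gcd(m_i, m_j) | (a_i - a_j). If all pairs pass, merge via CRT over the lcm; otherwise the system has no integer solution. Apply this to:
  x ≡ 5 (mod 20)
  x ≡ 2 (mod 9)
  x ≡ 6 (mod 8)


Moduli 20, 9, 8 are not pairwise coprime, so CRT works modulo lcm(m_i) when all pairwise compatibility conditions hold.
Pairwise compatibility: gcd(m_i, m_j) must divide a_i - a_j for every pair.
Merge one congruence at a time:
  Start: x ≡ 5 (mod 20).
  Combine with x ≡ 2 (mod 9): gcd(20, 9) = 1; 2 - 5 = -3, which IS divisible by 1, so compatible.
    Write x = 5 + 20·t and substitute into x ≡ 2 (mod 9): 20·t ≡ 2 − 5 = -3 (mod 9).
    Reduce coefficients mod 9: 2·t ≡ 6 (mod 9).
    The inverse of 2 mod 9 is 5 (since 2·5 = 10 = 1·9 + 1), so t ≡ 5·6 = 30 ≡ 3 (mod 9).
    Then x = 5 + 20·3 = 65, valid modulo lcm(20, 9) = 180: x ≡ 65 (mod 180).
  Combine with x ≡ 6 (mod 8): gcd(180, 8) = 4, and 6 - 65 = -59 is NOT divisible by 4.
    ⇒ system is inconsistent (no integer solution).

No solution (the system is inconsistent).


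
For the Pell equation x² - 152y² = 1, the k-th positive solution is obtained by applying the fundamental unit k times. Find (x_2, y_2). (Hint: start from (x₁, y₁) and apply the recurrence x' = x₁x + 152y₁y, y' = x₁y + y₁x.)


Step 1: Find the fundamental solution (x₁, y₁) of x² - 152y² = 1.
  Expand √152 as a continued fraction. a₀ = ⌊√152⌋ = 12; iterate m_{k+1} = d_k·a_k − m_k, d_{k+1} = (152 − m_{k+1}²)/d_k, a_{k+1} = ⌊(a₀ + m_{k+1})/d_{k+1}⌋ (starting m₀ = 0, d₀ = 1), with convergents p_k = a_k·p_{k-1} + p_{k-2}, q_k = a_k·q_{k-1} + q_{k-2} (p₋₁ = 1, q₋₁ = 0):
  k = 0: a₀ = 12; p₀/q₀ = 12/1; p₀² − 152·q₀² = 144 − 152 = -8.
  k = 1: m = 12, d = 8, a = ⌊(12 + 12)/8⌋ = 3; p/q = (3·12 + 1)/(3·1 + 0) = 37/3; p² − 152·q² = 1369 − 1368 = 1.
  The first convergent with p² − 152·q² = 1 gives the fundamental solution (x₁, y₁) = (37, 3).
Step 2: Apply the recurrence (x_{n+1}, y_{n+1}) = (x₁x_n + 152y₁y_n, x₁y_n + y₁x_n) repeatedly.
  From (x_1, y_1) = (37, 3): x_2 = 37·37 + 152·3·3 = 2737; y_2 = 37·3 + 3·37 = 222.
Step 3: Verify x_2² - 152·y_2² = 7491169 - 7491168 = 1 (should be 1). ✓

(x_1, y_1) = (37, 3); (x_2, y_2) = (2737, 222).


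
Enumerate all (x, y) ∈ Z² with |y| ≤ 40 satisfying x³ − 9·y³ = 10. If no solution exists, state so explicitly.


The equation is x³ - 9y³ = 10. For fixed y, x³ = 9·y³ + 10, so a solution requires the RHS to be a perfect cube.
Strategy: iterate y from -40 to 40, compute RHS = 9·y³ + 10, and check whether it is a (positive or negative) perfect cube.
Check small values of y:
  y = 0: RHS = 10 is not a perfect cube.
  y = 1: RHS = 19 is not a perfect cube.
  y = -1: RHS = 1 = (1)³ ⇒ x = 1 works.
  y = 2: RHS = 82 is not a perfect cube.
  y = -2: RHS = -62 is not a perfect cube.
  y = 3: RHS = 253 is not a perfect cube.
  y = -3: RHS = -233 is not a perfect cube.
Continuing the search up to |y| = 40 finds no further solutions beyond those listed.
Collected solutions: (1, -1).

Solutions (with |y| ≤ 40): (1, -1).


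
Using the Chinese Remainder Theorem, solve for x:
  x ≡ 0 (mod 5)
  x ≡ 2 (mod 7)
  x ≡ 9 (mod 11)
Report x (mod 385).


Moduli 5, 7, 11 are pairwise coprime; by CRT there is a unique solution modulo M = 5 · 7 · 11 = 385.
Solve pairwise, accumulating the modulus:
  Start with x ≡ 0 (mod 5).
  Combine with x ≡ 2 (mod 7): since gcd(5, 7) = 1, we get a unique residue mod 35.
    Write x = 0 + 5·t and substitute into x ≡ 2 (mod 7): 5·t ≡ 2 − 0 = 2 (mod 7).
    The inverse of 5 mod 7 is 3 (since 5·3 = 15 = 2·7 + 1), so t ≡ 3·2 = 6 ≡ 6 (mod 7).
    Then x = 0 + 5·6 = 30, valid modulo lcm(5, 7) = 35: x ≡ 30 (mod 35).
  Combine with x ≡ 9 (mod 11): since gcd(35, 11) = 1, we get a unique residue mod 385.
    Write x = 30 + 35·t and substitute into x ≡ 9 (mod 11): 35·t ≡ 9 − 30 = -21 (mod 11).
    Reduce coefficients mod 11: 2·t ≡ 1 (mod 11).
    The inverse of 2 mod 11 is 6 (since 2·6 = 12 = 1·11 + 1), so t ≡ 6·1 = 6 ≡ 6 (mod 11).
    Then x = 30 + 35·6 = 240, valid modulo lcm(35, 11) = 385: x ≡ 240 (mod 385).
Verify: 240 mod 5 = 0 ✓, 240 mod 7 = 2 ✓, 240 mod 11 = 9 ✓.

x ≡ 240 (mod 385).


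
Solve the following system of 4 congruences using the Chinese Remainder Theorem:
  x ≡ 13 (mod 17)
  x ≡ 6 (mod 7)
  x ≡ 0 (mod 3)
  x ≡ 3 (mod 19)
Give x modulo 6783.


Product of moduli M = 17 · 7 · 3 · 19 = 6783.
Merge one congruence at a time:
  Start: x ≡ 13 (mod 17).
  Combine with x ≡ 6 (mod 7); new modulus lcm = 119.
    Write x = 13 + 17·t and substitute into x ≡ 6 (mod 7): 17·t ≡ 6 − 13 = -7 (mod 7).
    Reduce coefficients mod 7: 3·t ≡ 0 (mod 7).
    The inverse of 3 mod 7 is 5 (since 3·5 = 15 = 2·7 + 1), so t ≡ 5·0 = 0 ≡ 0 (mod 7).
    Then x = 13 + 17·0 = 13, valid modulo lcm(17, 7) = 119: x ≡ 13 (mod 119).
  Combine with x ≡ 0 (mod 3); new modulus lcm = 357.
    Write x = 13 + 119·t and substitute into x ≡ 0 (mod 3): 119·t ≡ 0 − 13 = -13 (mod 3).
    Reduce coefficients mod 3: 2·t ≡ 2 (mod 3).
    The inverse of 2 mod 3 is 2 (since 2·2 = 4 = 1·3 + 1), so t ≡ 2·2 = 4 ≡ 1 (mod 3).
    Then x = 13 + 119·1 = 132, valid modulo lcm(119, 3) = 357: x ≡ 132 (mod 357).
  Combine with x ≡ 3 (mod 19); new modulus lcm = 6783.
    Write x = 132 + 357·t and substitute into x ≡ 3 (mod 19): 357·t ≡ 3 − 132 = -129 (mod 19).
    Reduce coefficients mod 19: 15·t ≡ 4 (mod 19).
    The inverse of 15 mod 19 is 14 (since 15·14 = 210 = 11·19 + 1), so t ≡ 14·4 = 56 ≡ 18 (mod 19).
    Then x = 132 + 357·18 = 6558, valid modulo lcm(357, 19) = 6783: x ≡ 6558 (mod 6783).
Verify against each original: 6558 mod 17 = 13, 6558 mod 7 = 6, 6558 mod 3 = 0, 6558 mod 19 = 3.

x ≡ 6558 (mod 6783).


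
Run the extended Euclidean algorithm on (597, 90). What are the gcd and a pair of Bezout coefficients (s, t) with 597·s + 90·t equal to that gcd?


Euclidean algorithm on (597, 90) — divide until remainder is 0:
  597 = 6 · 90 + 57
  90 = 1 · 57 + 33
  57 = 1 · 33 + 24
  33 = 1 · 24 + 9
  24 = 2 · 9 + 6
  9 = 1 · 6 + 3
  6 = 2 · 3 + 0
gcd(597, 90) = 3.
Track Bezout coefficients alongside the remainders: start with r₀ = 597 = a·1 + b·0 (s = 1, t = 0) and r₁ = 90 = a·0 + b·1 (s = 0, t = 1); each new remainder r_{k+1} = r_{k-1} − q_k·r_k inherits s_{k+1} = s_{k-1} − q_k·s_k, t_{k+1} = t_{k-1} − q_k·t_k, so r_k = a·s_k + b·t_k at every step:
  q = 6: r = 57, s = 1 − 6·0 = 1, t = 0 − 6·1 = -6  (check: 597·1 + 90·(-6) = 57)
  q = 1: r = 33, s = 0 − 1·1 = -1, t = 1 − 1·(-6) = 7  (check: 597·(-1) + 90·7 = 33)
  q = 1: r = 24, s = 1 − 1·(-1) = 2, t = -6 − 1·7 = -13  (check: 597·2 + 90·(-13) = 24)
  q = 1: r = 9, s = -1 − 1·2 = -3, t = 7 − 1·(-13) = 20  (check: 597·(-3) + 90·20 = 9)
  q = 2: r = 6, s = 2 − 2·(-3) = 8, t = -13 − 2·20 = -53  (check: 597·8 + 90·(-53) = 6)
  q = 1: r = 3, s = -3 − 1·8 = -11, t = 20 − 1·(-53) = 73  (check: 597·(-11) + 90·73 = 3)
The row with r = 3 (the gcd) gives the Bezout coefficients s = -11, t = 73.
Result: 597 · (-11) + 90 · (73) = 3.

gcd(597, 90) = 3; s = -11, t = 73 (check: 597·(-11) + 90·73 = 3).


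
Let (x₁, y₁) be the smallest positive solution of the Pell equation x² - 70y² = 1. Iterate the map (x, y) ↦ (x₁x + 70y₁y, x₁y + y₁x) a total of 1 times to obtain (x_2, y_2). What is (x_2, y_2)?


Step 1: Find the fundamental solution (x₁, y₁) of x² - 70y² = 1.
  Expand √70 as a continued fraction. a₀ = ⌊√70⌋ = 8; iterate m_{k+1} = d_k·a_k − m_k, d_{k+1} = (70 − m_{k+1}²)/d_k, a_{k+1} = ⌊(a₀ + m_{k+1})/d_{k+1}⌋ (starting m₀ = 0, d₀ = 1), with convergents p_k = a_k·p_{k-1} + p_{k-2}, q_k = a_k·q_{k-1} + q_{k-2} (p₋₁ = 1, q₋₁ = 0):
  k = 0: a₀ = 8; p₀/q₀ = 8/1; p₀² − 70·q₀² = 64 − 70 = -6.
  k = 1: m = 8, d = 6, a = ⌊(8 + 8)/6⌋ = 2; p/q = (2·8 + 1)/(2·1 + 0) = 17/2; p² − 70·q² = 289 − 280 = 9.
  k = 2: m = 4, d = 9, a = ⌊(8 + 4)/9⌋ = 1; p/q = (1·17 + 8)/(1·2 + 1) = 25/3; p² − 70·q² = 625 − 630 = -5.
  k = 3: m = 5, d = 5, a = ⌊(8 + 5)/5⌋ = 2; p/q = (2·25 + 17)/(2·3 + 2) = 67/8; p² − 70·q² = 4489 − 4480 = 9.
  k = 4: m = 5, d = 9, a = ⌊(8 + 5)/9⌋ = 1; p/q = (1·67 + 25)/(1·8 + 3) = 92/11; p² − 70·q² = 8464 − 8470 = -6.
  k = 5: m = 4, d = 6, a = ⌊(8 + 4)/6⌋ = 2; p/q = (2·92 + 67)/(2·11 + 8) = 251/30; p² − 70·q² = 63001 − 63000 = 1.
  The first convergent with p² − 70·q² = 1 gives the fundamental solution (x₁, y₁) = (251, 30).
Step 2: Apply the recurrence (x_{n+1}, y_{n+1}) = (x₁x_n + 70y₁y_n, x₁y_n + y₁x_n) repeatedly.
  From (x_1, y_1) = (251, 30): x_2 = 251·251 + 70·30·30 = 126001; y_2 = 251·30 + 30·251 = 15060.
Step 3: Verify x_2² - 70·y_2² = 15876252001 - 15876252000 = 1 (should be 1). ✓

(x_1, y_1) = (251, 30); (x_2, y_2) = (126001, 15060).


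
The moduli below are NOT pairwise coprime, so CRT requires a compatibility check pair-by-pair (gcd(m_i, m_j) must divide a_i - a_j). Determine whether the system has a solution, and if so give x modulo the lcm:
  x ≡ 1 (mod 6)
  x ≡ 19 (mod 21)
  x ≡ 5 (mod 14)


Moduli 6, 21, 14 are not pairwise coprime, so CRT works modulo lcm(m_i) when all pairwise compatibility conditions hold.
Pairwise compatibility: gcd(m_i, m_j) must divide a_i - a_j for every pair.
Merge one congruence at a time:
  Start: x ≡ 1 (mod 6).
  Combine with x ≡ 19 (mod 21): gcd(6, 21) = 3; 19 - 1 = 18, which IS divisible by 3, so compatible.
    Write x = 1 + 6·t and substitute into x ≡ 19 (mod 21): 6·t ≡ 19 − 1 = 18 (mod 21).
    Divide the congruence (and modulus) by g = 3: 2·t ≡ 6 (mod 7).
    The inverse of 2 mod 7 is 4 (since 2·4 = 8 = 1·7 + 1), so t ≡ 4·6 = 24 ≡ 3 (mod 7).
    Then x = 1 + 6·3 = 19, valid modulo lcm(6, 21) = 42: x ≡ 19 (mod 42).
  Combine with x ≡ 5 (mod 14): gcd(42, 14) = 14; 5 - 19 = -14, which IS divisible by 14, so compatible.
    Write x = 19 + 42·t and substitute into x ≡ 5 (mod 14): 42·t ≡ 5 − 19 = -14 (mod 14).
    Divide the congruence (and modulus) by g = 14: 3·t ≡ -1 (mod 1).
    Modulo 1 every t works; take t = 0.
    Then x = 19 + 42·0 = 19, valid modulo lcm(42, 14) = 42: x ≡ 19 (mod 42).
Verify: 19 mod 6 = 1, 19 mod 21 = 19, 19 mod 14 = 5.

x ≡ 19 (mod 42).


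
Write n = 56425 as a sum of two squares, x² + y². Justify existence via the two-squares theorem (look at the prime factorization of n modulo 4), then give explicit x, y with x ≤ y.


Step 1: Factor n = 56425 = 5^2 · 37 · 61.
Step 2: Check the mod-4 condition on each prime factor: 5 ≡ 1 (mod 4), exponent 2; 37 ≡ 1 (mod 4), exponent 1; 61 ≡ 1 (mod 4), exponent 1.
All primes ≡ 3 (mod 4) appear to even exponent (or don't appear), so by the two-squares theorem n IS expressible as a sum of two squares.
Step 3: Build a representation. Group n = k² · m with k = 5 and m = 37 · 61 = 2257 (a product of primes ≡ 1 (mod 4)); a representation of m scales to one of n via (k·x)² + (k·y)² = k²(x² + y²). Each prime p ≡ 1 (mod 4) is itself a sum of two squares; find a² by testing p − a² for a perfect square:
  37: 37 − 1² = 36 = 6² ⇒ 37 = 1² + 6².
  61: 61 − 1² = 60, 61 − 2² = 57, 61 − 3² = 52, 61 − 4² = 45, 61 − 5² = 36 = 6² ⇒ 61 = 5² + 6².
  Combine using the Brahmagupta–Fibonacci identity (a² + b²)(c² + d²) = (ac − bd)² + (ad + bc)² = (ac + bd)² + (ad − bc)²:
  37 · 61 = 2257: from (1² + 6²)(5² + 6²), take (1·5 − 6·6, 1·6 + 6·5) = (5 − 36, 6 + 30) = (-31, 36); dropping signs (only squares matter) gives (31, 36); check 31² + 36² = 961 + 1296 = 2257 ✓.
  Scale by k = 5: (5·31, 5·36) = (155, 180).
Step 4: Order so x ≤ y and verify: 155² + 180² = 24025 + 32400 = 56425 = n. ✓

n = 56425 = 155² + 180² (one valid representation with x ≤ y).


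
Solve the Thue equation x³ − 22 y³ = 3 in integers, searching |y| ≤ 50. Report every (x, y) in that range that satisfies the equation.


The equation is x³ - 22y³ = 3. For fixed y, x³ = 22·y³ + 3, so a solution requires the RHS to be a perfect cube.
Strategy: iterate y from -50 to 50, compute RHS = 22·y³ + 3, and check whether it is a (positive or negative) perfect cube.
Check small values of y:
  y = 0: RHS = 3 is not a perfect cube.
  y = 1: RHS = 25 is not a perfect cube.
  y = -1: RHS = -19 is not a perfect cube.
  y = 2: RHS = 179 is not a perfect cube.
  y = -2: RHS = -173 is not a perfect cube.
  y = 3: RHS = 597 is not a perfect cube.
  y = -3: RHS = -591 is not a perfect cube.
Continuing the search up to |y| = 50 finds no solutions either.
No (x, y) in the scanned range satisfies the equation.

No integer solutions with |y| ≤ 50.


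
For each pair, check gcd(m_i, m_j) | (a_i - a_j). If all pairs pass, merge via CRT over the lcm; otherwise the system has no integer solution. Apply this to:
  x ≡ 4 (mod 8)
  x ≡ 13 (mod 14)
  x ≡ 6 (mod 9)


Moduli 8, 14, 9 are not pairwise coprime, so CRT works modulo lcm(m_i) when all pairwise compatibility conditions hold.
Pairwise compatibility: gcd(m_i, m_j) must divide a_i - a_j for every pair.
Merge one congruence at a time:
  Start: x ≡ 4 (mod 8).
  Combine with x ≡ 13 (mod 14): gcd(8, 14) = 2, and 13 - 4 = 9 is NOT divisible by 2.
    ⇒ system is inconsistent (no integer solution).

No solution (the system is inconsistent).


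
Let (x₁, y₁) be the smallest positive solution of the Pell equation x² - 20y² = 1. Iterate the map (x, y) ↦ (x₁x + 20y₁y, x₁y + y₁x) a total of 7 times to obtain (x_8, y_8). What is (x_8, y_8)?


Step 1: Find the fundamental solution (x₁, y₁) of x² - 20y² = 1.
  Expand √20 as a continued fraction. a₀ = ⌊√20⌋ = 4; iterate m_{k+1} = d_k·a_k − m_k, d_{k+1} = (20 − m_{k+1}²)/d_k, a_{k+1} = ⌊(a₀ + m_{k+1})/d_{k+1}⌋ (starting m₀ = 0, d₀ = 1), with convergents p_k = a_k·p_{k-1} + p_{k-2}, q_k = a_k·q_{k-1} + q_{k-2} (p₋₁ = 1, q₋₁ = 0):
  k = 0: a₀ = 4; p₀/q₀ = 4/1; p₀² − 20·q₀² = 16 − 20 = -4.
  k = 1: m = 4, d = 4, a = ⌊(4 + 4)/4⌋ = 2; p/q = (2·4 + 1)/(2·1 + 0) = 9/2; p² − 20·q² = 81 − 80 = 1.
  The first convergent with p² − 20·q² = 1 gives the fundamental solution (x₁, y₁) = (9, 2).
Step 2: Apply the recurrence (x_{n+1}, y_{n+1}) = (x₁x_n + 20y₁y_n, x₁y_n + y₁x_n) repeatedly.
  From (x_1, y_1) = (9, 2): x_2 = 9·9 + 20·2·2 = 161; y_2 = 9·2 + 2·9 = 36.
  From (x_2, y_2) = (161, 36): x_3 = 9·161 + 20·2·36 = 2889; y_3 = 9·36 + 2·161 = 646.
  From (x_3, y_3) = (2889, 646): x_4 = 9·2889 + 20·2·646 = 51841; y_4 = 9·646 + 2·2889 = 11592.
  From (x_4, y_4) = (51841, 11592): x_5 = 9·51841 + 20·2·11592 = 930249; y_5 = 9·11592 + 2·51841 = 208010.
  From (x_5, y_5) = (930249, 208010): x_6 = 9·930249 + 20·2·208010 = 16692641; y_6 = 9·208010 + 2·930249 = 3732588.
  From (x_6, y_6) = (16692641, 3732588): x_7 = 9·16692641 + 20·2·3732588 = 299537289; y_7 = 9·3732588 + 2·16692641 = 66978574.
  From (x_7, y_7) = (299537289, 66978574): x_8 = 9·299537289 + 20·2·66978574 = 5374978561; y_8 = 9·66978574 + 2·299537289 = 1201881744.
Step 3: Verify x_8² - 20·y_8² = 28890394531209630721 - 28890394531209630720 = 1 (should be 1). ✓

(x_1, y_1) = (9, 2); (x_8, y_8) = (5374978561, 1201881744).


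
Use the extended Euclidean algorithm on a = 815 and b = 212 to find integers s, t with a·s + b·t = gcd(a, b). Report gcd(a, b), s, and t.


Euclidean algorithm on (815, 212) — divide until remainder is 0:
  815 = 3 · 212 + 179
  212 = 1 · 179 + 33
  179 = 5 · 33 + 14
  33 = 2 · 14 + 5
  14 = 2 · 5 + 4
  5 = 1 · 4 + 1
  4 = 4 · 1 + 0
gcd(815, 212) = 1.
Track Bezout coefficients alongside the remainders: start with r₀ = 815 = a·1 + b·0 (s = 1, t = 0) and r₁ = 212 = a·0 + b·1 (s = 0, t = 1); each new remainder r_{k+1} = r_{k-1} − q_k·r_k inherits s_{k+1} = s_{k-1} − q_k·s_k, t_{k+1} = t_{k-1} − q_k·t_k, so r_k = a·s_k + b·t_k at every step:
  q = 3: r = 179, s = 1 − 3·0 = 1, t = 0 − 3·1 = -3  (check: 815·1 + 212·(-3) = 179)
  q = 1: r = 33, s = 0 − 1·1 = -1, t = 1 − 1·(-3) = 4  (check: 815·(-1) + 212·4 = 33)
  q = 5: r = 14, s = 1 − 5·(-1) = 6, t = -3 − 5·4 = -23  (check: 815·6 + 212·(-23) = 14)
  q = 2: r = 5, s = -1 − 2·6 = -13, t = 4 − 2·(-23) = 50  (check: 815·(-13) + 212·50 = 5)
  q = 2: r = 4, s = 6 − 2·(-13) = 32, t = -23 − 2·50 = -123  (check: 815·32 + 212·(-123) = 4)
  q = 1: r = 1, s = -13 − 1·32 = -45, t = 50 − 1·(-123) = 173  (check: 815·(-45) + 212·173 = 1)
The row with r = 1 (the gcd) gives the Bezout coefficients s = -45, t = 173.
Result: 815 · (-45) + 212 · (173) = 1.

gcd(815, 212) = 1; s = -45, t = 173 (check: 815·(-45) + 212·173 = 1).


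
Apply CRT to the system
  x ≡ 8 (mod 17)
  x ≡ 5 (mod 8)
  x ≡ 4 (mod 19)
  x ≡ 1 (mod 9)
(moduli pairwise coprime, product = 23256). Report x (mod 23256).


Product of moduli M = 17 · 8 · 19 · 9 = 23256.
Merge one congruence at a time:
  Start: x ≡ 8 (mod 17).
  Combine with x ≡ 5 (mod 8); new modulus lcm = 136.
    Write x = 8 + 17·t and substitute into x ≡ 5 (mod 8): 17·t ≡ 5 − 8 = -3 (mod 8).
    Reduce coefficients mod 8: 1·t ≡ 5 (mod 8).
    So t ≡ 5 (mod 8).
    Then x = 8 + 17·5 = 93, valid modulo lcm(17, 8) = 136: x ≡ 93 (mod 136).
  Combine with x ≡ 4 (mod 19); new modulus lcm = 2584.
    Write x = 93 + 136·t and substitute into x ≡ 4 (mod 19): 136·t ≡ 4 − 93 = -89 (mod 19).
    Reduce coefficients mod 19: 3·t ≡ 6 (mod 19).
    The inverse of 3 mod 19 is 13 (since 3·13 = 39 = 2·19 + 1), so t ≡ 13·6 = 78 ≡ 2 (mod 19).
    Then x = 93 + 136·2 = 365, valid modulo lcm(136, 19) = 2584: x ≡ 365 (mod 2584).
  Combine with x ≡ 1 (mod 9); new modulus lcm = 23256.
    Write x = 365 + 2584·t and substitute into x ≡ 1 (mod 9): 2584·t ≡ 1 − 365 = -364 (mod 9).
    Reduce coefficients mod 9: 1·t ≡ 5 (mod 9).
    So t ≡ 5 (mod 9).
    Then x = 365 + 2584·5 = 13285, valid modulo lcm(2584, 9) = 23256: x ≡ 13285 (mod 23256).
Verify against each original: 13285 mod 17 = 8, 13285 mod 8 = 5, 13285 mod 19 = 4, 13285 mod 9 = 1.

x ≡ 13285 (mod 23256).


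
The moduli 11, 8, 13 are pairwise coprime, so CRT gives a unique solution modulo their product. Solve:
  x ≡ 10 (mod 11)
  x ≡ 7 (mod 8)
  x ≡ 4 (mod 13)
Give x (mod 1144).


Moduli 11, 8, 13 are pairwise coprime; by CRT there is a unique solution modulo M = 11 · 8 · 13 = 1144.
Solve pairwise, accumulating the modulus:
  Start with x ≡ 10 (mod 11).
  Combine with x ≡ 7 (mod 8): since gcd(11, 8) = 1, we get a unique residue mod 88.
    Write x = 10 + 11·t and substitute into x ≡ 7 (mod 8): 11·t ≡ 7 − 10 = -3 (mod 8).
    Reduce coefficients mod 8: 3·t ≡ 5 (mod 8).
    The inverse of 3 mod 8 is 3 (since 3·3 = 9 = 1·8 + 1), so t ≡ 3·5 = 15 ≡ 7 (mod 8).
    Then x = 10 + 11·7 = 87, valid modulo lcm(11, 8) = 88: x ≡ 87 (mod 88).
  Combine with x ≡ 4 (mod 13): since gcd(88, 13) = 1, we get a unique residue mod 1144.
    Write x = 87 + 88·t and substitute into x ≡ 4 (mod 13): 88·t ≡ 4 − 87 = -83 (mod 13).
    Reduce coefficients mod 13: 10·t ≡ 8 (mod 13).
    The inverse of 10 mod 13 is 4 (since 10·4 = 40 = 3·13 + 1), so t ≡ 4·8 = 32 ≡ 6 (mod 13).
    Then x = 87 + 88·6 = 615, valid modulo lcm(88, 13) = 1144: x ≡ 615 (mod 1144).
Verify: 615 mod 11 = 10 ✓, 615 mod 8 = 7 ✓, 615 mod 13 = 4 ✓.

x ≡ 615 (mod 1144).


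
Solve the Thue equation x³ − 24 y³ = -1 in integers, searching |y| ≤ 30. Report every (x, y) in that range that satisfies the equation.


The equation is x³ - 24y³ = -1. For fixed y, x³ = 24·y³ − 1, so a solution requires the RHS to be a perfect cube.
Strategy: iterate y from -30 to 30, compute RHS = 24·y³ − 1, and check whether it is a (positive or negative) perfect cube.
Check small values of y:
  y = 0: RHS = -1 = (-1)³ ⇒ x = -1 works.
  y = 1: RHS = 23 is not a perfect cube.
  y = -1: RHS = -25 is not a perfect cube.
  y = 2: RHS = 191 is not a perfect cube.
  y = -2: RHS = -193 is not a perfect cube.
  y = 3: RHS = 647 is not a perfect cube.
  y = -3: RHS = -649 is not a perfect cube.
Continuing the search up to |y| = 30 finds no further solutions beyond those listed.
Collected solutions: (-1, 0).

Solutions (with |y| ≤ 30): (-1, 0).


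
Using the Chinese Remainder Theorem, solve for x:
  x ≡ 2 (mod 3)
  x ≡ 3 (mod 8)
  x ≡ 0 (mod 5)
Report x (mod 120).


Moduli 3, 8, 5 are pairwise coprime; by CRT there is a unique solution modulo M = 3 · 8 · 5 = 120.
Solve pairwise, accumulating the modulus:
  Start with x ≡ 2 (mod 3).
  Combine with x ≡ 3 (mod 8): since gcd(3, 8) = 1, we get a unique residue mod 24.
    Write x = 2 + 3·t and substitute into x ≡ 3 (mod 8): 3·t ≡ 3 − 2 = 1 (mod 8).
    The inverse of 3 mod 8 is 3 (since 3·3 = 9 = 1·8 + 1), so t ≡ 3·1 = 3 ≡ 3 (mod 8).
    Then x = 2 + 3·3 = 11, valid modulo lcm(3, 8) = 24: x ≡ 11 (mod 24).
  Combine with x ≡ 0 (mod 5): since gcd(24, 5) = 1, we get a unique residue mod 120.
    Write x = 11 + 24·t and substitute into x ≡ 0 (mod 5): 24·t ≡ 0 − 11 = -11 (mod 5).
    Reduce coefficients mod 5: 4·t ≡ 4 (mod 5).
    The inverse of 4 mod 5 is 4 (since 4·4 = 16 = 3·5 + 1), so t ≡ 4·4 = 16 ≡ 1 (mod 5).
    Then x = 11 + 24·1 = 35, valid modulo lcm(24, 5) = 120: x ≡ 35 (mod 120).
Verify: 35 mod 3 = 2 ✓, 35 mod 8 = 3 ✓, 35 mod 5 = 0 ✓.

x ≡ 35 (mod 120).


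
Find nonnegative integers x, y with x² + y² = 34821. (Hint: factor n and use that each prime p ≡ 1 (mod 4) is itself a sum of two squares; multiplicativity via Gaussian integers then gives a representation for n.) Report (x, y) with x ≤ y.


Step 1: Factor n = 34821 = 3^2 · 53 · 73.
Step 2: Check the mod-4 condition on each prime factor: 3 ≡ 3 (mod 4), exponent 2 (must be even); 53 ≡ 1 (mod 4), exponent 1; 73 ≡ 1 (mod 4), exponent 1.
All primes ≡ 3 (mod 4) appear to even exponent (or don't appear), so by the two-squares theorem n IS expressible as a sum of two squares.
Step 3: Build a representation. Group n = k² · m with k = 3 and m = 53 · 73 = 3869 (a product of primes ≡ 1 (mod 4)); a representation of m scales to one of n via (k·x)² + (k·y)² = k²(x² + y²). Each prime p ≡ 1 (mod 4) is itself a sum of two squares; find a² by testing p − a² for a perfect square:
  53: 53 − 1² = 52, 53 − 2² = 49 = 7² ⇒ 53 = 2² + 7².
  73: 73 − 1² = 72, 73 − 2² = 69, 73 − 3² = 64 = 8² ⇒ 73 = 3² + 8².
  Combine using the Brahmagupta–Fibonacci identity (a² + b²)(c² + d²) = (ac − bd)² + (ad + bc)² = (ac + bd)² + (ad − bc)²:
  53 · 73 = 3869: from (2² + 7²)(3² + 8²), take (2·3 − 7·8, 2·8 + 7·3) = (6 − 56, 16 + 21) = (-50, 37); dropping signs (only squares matter) gives (50, 37); check 50² + 37² = 2500 + 1369 = 3869 ✓.
  Scale by k = 3: (3·50, 3·37) = (150, 111).
Step 4: Order so x ≤ y and verify: 111² + 150² = 12321 + 22500 = 34821 = n. ✓

n = 34821 = 111² + 150² (one valid representation with x ≤ y).
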